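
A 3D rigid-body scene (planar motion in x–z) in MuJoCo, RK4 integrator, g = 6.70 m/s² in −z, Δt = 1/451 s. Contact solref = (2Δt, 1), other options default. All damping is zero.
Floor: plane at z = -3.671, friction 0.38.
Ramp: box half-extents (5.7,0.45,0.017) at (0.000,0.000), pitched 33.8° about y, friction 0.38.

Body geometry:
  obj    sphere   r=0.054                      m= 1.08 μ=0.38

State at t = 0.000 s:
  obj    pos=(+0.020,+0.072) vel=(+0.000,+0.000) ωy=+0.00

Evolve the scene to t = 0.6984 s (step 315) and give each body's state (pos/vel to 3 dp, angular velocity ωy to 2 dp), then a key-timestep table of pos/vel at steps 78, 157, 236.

State at t = 0.6984 s:
  obj    pos=(+0.560,-0.289) vel=(+1.545,-1.034) ωy=+34.43

Key-timestep trajectory:
   step    t(s)  obj.x    obj.z    obj.vx   obj.vz 
     78  0.1729   +0.053  +0.050  +0.383  -0.256
    157  0.3481   +0.154  -0.018  +0.770  -0.516
    236  0.5233   +0.323  -0.131  +1.158  -0.775


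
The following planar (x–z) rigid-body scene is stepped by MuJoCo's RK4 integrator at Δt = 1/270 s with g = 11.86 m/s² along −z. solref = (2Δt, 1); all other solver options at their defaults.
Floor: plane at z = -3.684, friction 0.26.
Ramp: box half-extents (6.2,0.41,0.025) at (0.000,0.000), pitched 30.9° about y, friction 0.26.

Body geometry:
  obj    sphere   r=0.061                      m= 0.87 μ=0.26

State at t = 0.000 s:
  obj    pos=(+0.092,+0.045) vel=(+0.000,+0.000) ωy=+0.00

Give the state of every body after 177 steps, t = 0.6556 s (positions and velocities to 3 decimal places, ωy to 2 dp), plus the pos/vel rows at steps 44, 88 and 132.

State at t = 0.6556 s:
  obj    pos=(+0.894,-0.435) vel=(+2.447,-1.465) ωy=+46.74

Key-timestep trajectory:
   step    t(s)  obj.x    obj.z    obj.vx   obj.vz 
     44  0.1630   +0.142  +0.015  +0.609  -0.364
     88  0.3259   +0.290  -0.074  +1.217  -0.728
    132  0.4889   +0.538  -0.222  +1.825  -1.092


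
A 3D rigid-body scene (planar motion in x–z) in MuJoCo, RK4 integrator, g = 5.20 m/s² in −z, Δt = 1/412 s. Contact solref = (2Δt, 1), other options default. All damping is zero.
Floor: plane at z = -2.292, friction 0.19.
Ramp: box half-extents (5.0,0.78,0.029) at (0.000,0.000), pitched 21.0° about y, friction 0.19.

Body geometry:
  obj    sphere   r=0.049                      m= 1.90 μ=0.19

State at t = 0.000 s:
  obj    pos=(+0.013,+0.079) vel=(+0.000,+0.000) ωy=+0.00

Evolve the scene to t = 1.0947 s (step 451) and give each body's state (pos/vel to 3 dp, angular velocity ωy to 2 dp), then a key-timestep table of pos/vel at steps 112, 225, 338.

State at t = 1.0947 s:
  obj    pos=(+0.757,-0.207) vel=(+1.360,-0.522) ωy=+29.73

Key-timestep trajectory:
   step    t(s)  obj.x    obj.z    obj.vx   obj.vz 
    112  0.2718   +0.059  +0.061  +0.338  -0.130
    225  0.5461   +0.198  +0.007  +0.679  -0.261
    338  0.8204   +0.431  -0.082  +1.020  -0.391


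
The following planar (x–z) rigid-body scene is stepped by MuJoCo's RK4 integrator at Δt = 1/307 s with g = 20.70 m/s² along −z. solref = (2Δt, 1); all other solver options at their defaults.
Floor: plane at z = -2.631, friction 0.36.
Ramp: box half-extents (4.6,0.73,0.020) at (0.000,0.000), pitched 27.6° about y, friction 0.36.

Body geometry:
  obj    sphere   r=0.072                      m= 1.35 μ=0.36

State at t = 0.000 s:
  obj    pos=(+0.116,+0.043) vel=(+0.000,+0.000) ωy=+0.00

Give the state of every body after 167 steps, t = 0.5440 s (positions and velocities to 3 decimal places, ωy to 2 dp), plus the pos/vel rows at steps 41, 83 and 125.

State at t = 0.5440 s:
  obj    pos=(+1.014,-0.426) vel=(+3.302,-1.726) ωy=+51.74

Key-timestep trajectory:
   step    t(s)  obj.x    obj.z    obj.vx   obj.vz 
     41  0.1336   +0.170  +0.015  +0.811  -0.424
     83  0.2704   +0.338  -0.073  +1.641  -0.858
    125  0.4072   +0.619  -0.220  +2.472  -1.292


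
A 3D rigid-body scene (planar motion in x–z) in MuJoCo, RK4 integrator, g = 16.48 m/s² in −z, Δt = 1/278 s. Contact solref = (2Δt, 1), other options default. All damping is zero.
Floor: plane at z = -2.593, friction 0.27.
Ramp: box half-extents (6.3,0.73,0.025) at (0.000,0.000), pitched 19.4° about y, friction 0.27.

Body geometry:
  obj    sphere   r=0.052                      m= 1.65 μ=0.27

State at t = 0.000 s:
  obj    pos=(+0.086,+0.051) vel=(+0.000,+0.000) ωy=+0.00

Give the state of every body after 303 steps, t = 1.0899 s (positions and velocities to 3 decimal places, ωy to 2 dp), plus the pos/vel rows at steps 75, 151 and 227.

State at t = 1.0899 s:
  obj    pos=(+2.277,-0.720) vel=(+4.020,-1.416) ωy=+81.95

Key-timestep trajectory:
   step    t(s)  obj.x    obj.z    obj.vx   obj.vz 
     75  0.2698   +0.220  +0.004  +0.995  -0.350
    151  0.5432   +0.630  -0.140  +2.003  -0.705
    227  0.8165   +1.316  -0.382  +3.011  -1.061


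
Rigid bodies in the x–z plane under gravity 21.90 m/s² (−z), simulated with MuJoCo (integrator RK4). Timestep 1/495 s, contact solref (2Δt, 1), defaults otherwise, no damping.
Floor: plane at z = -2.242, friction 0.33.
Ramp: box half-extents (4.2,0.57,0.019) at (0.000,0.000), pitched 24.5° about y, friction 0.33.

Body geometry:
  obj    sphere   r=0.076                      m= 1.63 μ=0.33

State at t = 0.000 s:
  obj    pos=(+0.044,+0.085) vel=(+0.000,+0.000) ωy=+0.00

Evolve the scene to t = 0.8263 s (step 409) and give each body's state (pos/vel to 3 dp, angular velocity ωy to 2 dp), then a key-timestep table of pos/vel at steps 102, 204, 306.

State at t = 0.8263 s:
  obj    pos=(+2.059,-0.834) vel=(+4.877,-2.223) ωy=+70.52

Key-timestep trajectory:
   step    t(s)  obj.x    obj.z    obj.vx   obj.vz 
    102  0.2061   +0.169  +0.027  +1.216  -0.554
    204  0.4121   +0.545  -0.144  +2.433  -1.109
    306  0.6182   +1.172  -0.430  +3.649  -1.663


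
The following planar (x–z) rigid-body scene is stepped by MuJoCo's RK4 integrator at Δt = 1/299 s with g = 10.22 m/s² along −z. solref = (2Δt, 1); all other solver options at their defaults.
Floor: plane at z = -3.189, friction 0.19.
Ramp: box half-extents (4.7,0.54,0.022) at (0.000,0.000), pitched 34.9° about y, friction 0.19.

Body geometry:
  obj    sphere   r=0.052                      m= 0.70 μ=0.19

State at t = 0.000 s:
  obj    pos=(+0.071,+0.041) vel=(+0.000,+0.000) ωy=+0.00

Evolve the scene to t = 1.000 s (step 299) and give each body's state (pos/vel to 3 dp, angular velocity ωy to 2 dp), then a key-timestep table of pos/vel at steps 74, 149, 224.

State at t = 1.000 s:
  obj    pos=(+1.816,-1.177) vel=(+3.492,-2.431) ωy=+76.55

Key-timestep trajectory:
   step    t(s)  obj.x    obj.z    obj.vx   obj.vz 
     74  0.2475   +0.178  -0.034  +0.860  -0.613
    149  0.4983   +0.505  -0.262  +1.739  -1.215
    224  0.7492   +1.051  -0.643  +2.616  -1.823


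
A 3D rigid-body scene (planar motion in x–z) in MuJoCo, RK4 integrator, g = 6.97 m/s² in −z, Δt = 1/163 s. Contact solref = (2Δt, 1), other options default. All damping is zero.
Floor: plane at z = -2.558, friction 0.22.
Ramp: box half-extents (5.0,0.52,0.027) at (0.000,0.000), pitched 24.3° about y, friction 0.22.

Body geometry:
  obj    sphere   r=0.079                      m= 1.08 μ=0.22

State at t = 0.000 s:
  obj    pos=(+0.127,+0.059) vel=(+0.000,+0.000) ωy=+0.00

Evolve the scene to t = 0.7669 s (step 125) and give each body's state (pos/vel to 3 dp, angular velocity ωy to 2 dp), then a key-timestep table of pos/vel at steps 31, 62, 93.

State at t = 0.7669 s:
  obj    pos=(+0.676,-0.189) vel=(+1.432,-0.647) ωy=+19.88

Key-timestep trajectory:
   step    t(s)  obj.x    obj.z    obj.vx   obj.vz 
     31  0.1902   +0.161  +0.044  +0.355  -0.160
     62  0.3804   +0.262  -0.002  +0.710  -0.321
     93  0.5706   +0.431  -0.078  +1.066  -0.481


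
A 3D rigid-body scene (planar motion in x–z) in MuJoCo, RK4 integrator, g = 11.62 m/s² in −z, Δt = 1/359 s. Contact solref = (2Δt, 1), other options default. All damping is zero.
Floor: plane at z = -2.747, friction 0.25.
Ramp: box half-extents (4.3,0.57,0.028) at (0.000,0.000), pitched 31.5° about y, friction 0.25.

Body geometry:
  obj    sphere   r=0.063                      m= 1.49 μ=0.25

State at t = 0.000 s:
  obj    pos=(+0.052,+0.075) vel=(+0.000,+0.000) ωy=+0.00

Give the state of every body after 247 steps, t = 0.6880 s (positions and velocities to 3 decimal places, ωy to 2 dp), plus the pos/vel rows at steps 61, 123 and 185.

State at t = 0.6880 s:
  obj    pos=(+0.927,-0.462) vel=(+2.544,-1.559) ωy=+47.35

Key-timestep trajectory:
   step    t(s)  obj.x    obj.z    obj.vx   obj.vz 
     61  0.1699   +0.105  +0.042  +0.628  -0.385
    123  0.3426   +0.269  -0.058  +1.267  -0.776
    185  0.5153   +0.543  -0.226  +1.906  -1.168


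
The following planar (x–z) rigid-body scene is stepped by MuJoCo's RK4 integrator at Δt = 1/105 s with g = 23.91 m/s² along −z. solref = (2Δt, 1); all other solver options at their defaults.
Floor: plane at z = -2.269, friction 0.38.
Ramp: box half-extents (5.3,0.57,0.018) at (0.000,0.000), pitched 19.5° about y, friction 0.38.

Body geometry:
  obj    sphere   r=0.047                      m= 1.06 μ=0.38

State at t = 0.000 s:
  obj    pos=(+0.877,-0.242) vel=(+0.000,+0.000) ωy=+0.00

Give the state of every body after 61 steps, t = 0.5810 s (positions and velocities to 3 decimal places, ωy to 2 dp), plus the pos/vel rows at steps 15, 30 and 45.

State at t = 0.5810 s:
  obj    pos=(+1.784,-0.563) vel=(+3.121,-1.105) ωy=+70.45

Key-timestep trajectory:
   step    t(s)  obj.x    obj.z    obj.vx   obj.vz 
     15  0.1429   +0.932  -0.261  +0.768  -0.272
     30  0.2857   +1.096  -0.319  +1.535  -0.544
     45  0.4286   +1.371  -0.416  +2.303  -0.815


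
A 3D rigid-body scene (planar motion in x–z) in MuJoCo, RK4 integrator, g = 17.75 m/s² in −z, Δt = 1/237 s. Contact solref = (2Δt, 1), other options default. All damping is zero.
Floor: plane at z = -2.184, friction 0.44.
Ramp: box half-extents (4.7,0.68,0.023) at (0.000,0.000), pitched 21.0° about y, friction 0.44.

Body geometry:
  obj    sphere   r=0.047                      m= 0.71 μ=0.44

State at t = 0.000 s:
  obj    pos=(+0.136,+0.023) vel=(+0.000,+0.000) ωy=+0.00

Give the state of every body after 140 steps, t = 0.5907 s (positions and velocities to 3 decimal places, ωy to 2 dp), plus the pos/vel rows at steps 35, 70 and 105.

State at t = 0.5907 s:
  obj    pos=(+0.876,-0.261) vel=(+2.506,-0.962) ωy=+57.09

Key-timestep trajectory:
   step    t(s)  obj.x    obj.z    obj.vx   obj.vz 
     35  0.1477   +0.182  +0.005  +0.627  -0.241
     70  0.2954   +0.321  -0.048  +1.253  -0.481
    105  0.4430   +0.552  -0.137  +1.879  -0.721


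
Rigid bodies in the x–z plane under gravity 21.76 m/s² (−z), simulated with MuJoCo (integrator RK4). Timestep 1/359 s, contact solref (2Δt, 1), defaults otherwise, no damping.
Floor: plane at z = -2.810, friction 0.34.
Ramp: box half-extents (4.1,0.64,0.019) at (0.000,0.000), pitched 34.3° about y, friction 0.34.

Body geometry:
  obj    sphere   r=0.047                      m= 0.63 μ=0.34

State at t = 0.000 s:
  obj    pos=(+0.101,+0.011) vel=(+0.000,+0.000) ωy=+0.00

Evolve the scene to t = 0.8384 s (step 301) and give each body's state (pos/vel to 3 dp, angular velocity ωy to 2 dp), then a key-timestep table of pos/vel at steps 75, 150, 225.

State at t = 0.8384 s:
  obj    pos=(+2.644,-1.724) vel=(+6.067,-4.139) ωy=+156.23

Key-timestep trajectory:
   step    t(s)  obj.x    obj.z    obj.vx   obj.vz 
     75  0.2089   +0.259  -0.097  +1.512  -1.031
    150  0.4178   +0.733  -0.420  +3.024  -2.062
    225  0.6267   +1.522  -0.959  +4.535  -3.094


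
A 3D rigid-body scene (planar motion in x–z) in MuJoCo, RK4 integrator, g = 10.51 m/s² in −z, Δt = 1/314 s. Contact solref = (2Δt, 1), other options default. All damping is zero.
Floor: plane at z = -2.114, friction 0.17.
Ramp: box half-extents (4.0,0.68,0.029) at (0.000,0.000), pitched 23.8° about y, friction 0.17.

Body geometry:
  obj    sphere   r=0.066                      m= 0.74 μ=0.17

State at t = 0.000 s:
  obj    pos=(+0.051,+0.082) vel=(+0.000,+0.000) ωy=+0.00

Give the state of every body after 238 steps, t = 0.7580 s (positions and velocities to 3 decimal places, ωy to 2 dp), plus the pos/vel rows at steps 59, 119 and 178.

State at t = 0.7580 s:
  obj    pos=(+0.847,-0.270) vel=(+2.101,-0.927) ωy=+34.78

Key-timestep trajectory:
   step    t(s)  obj.x    obj.z    obj.vx   obj.vz 
     59  0.1879   +0.100  +0.060  +0.521  -0.230
    119  0.3790   +0.250  -0.006  +1.051  -0.463
    178  0.5669   +0.496  -0.115  +1.571  -0.693


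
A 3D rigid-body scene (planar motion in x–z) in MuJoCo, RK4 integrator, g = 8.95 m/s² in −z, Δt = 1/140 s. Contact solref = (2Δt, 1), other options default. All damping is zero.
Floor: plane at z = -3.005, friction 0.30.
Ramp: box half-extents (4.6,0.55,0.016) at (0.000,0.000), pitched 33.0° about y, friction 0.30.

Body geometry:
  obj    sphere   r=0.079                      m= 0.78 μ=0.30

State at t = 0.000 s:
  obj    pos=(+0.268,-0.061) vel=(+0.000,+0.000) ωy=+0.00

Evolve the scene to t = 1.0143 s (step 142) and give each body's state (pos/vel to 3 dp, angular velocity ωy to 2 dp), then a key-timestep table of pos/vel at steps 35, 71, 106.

State at t = 1.0143 s:
  obj    pos=(+1.770,-1.036) vel=(+2.962,-1.924) ωy=+44.69

Key-timestep trajectory:
   step    t(s)  obj.x    obj.z    obj.vx   obj.vz 
     35  0.2500   +0.359  -0.120  +0.730  -0.474
     71  0.5071   +0.644  -0.305  +1.481  -0.962
    106  0.7571   +1.105  -0.605  +2.211  -1.436


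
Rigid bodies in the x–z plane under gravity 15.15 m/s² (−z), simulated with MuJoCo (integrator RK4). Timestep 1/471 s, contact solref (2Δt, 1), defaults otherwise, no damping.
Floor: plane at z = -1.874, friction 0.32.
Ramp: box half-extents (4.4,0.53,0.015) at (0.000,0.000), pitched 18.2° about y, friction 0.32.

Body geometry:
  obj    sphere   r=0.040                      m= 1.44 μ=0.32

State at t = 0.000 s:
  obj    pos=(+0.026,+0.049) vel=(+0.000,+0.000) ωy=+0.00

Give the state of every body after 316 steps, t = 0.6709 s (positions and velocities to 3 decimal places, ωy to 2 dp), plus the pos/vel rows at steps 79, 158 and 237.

State at t = 0.6709 s:
  obj    pos=(+0.749,-0.188) vel=(+2.154,-0.708) ωy=+56.68

Key-timestep trajectory:
   step    t(s)  obj.x    obj.z    obj.vx   obj.vz 
     79  0.1677   +0.071  +0.034  +0.539  -0.177
    158  0.3355   +0.207  -0.010  +1.077  -0.354
    237  0.5032   +0.433  -0.084  +1.616  -0.531


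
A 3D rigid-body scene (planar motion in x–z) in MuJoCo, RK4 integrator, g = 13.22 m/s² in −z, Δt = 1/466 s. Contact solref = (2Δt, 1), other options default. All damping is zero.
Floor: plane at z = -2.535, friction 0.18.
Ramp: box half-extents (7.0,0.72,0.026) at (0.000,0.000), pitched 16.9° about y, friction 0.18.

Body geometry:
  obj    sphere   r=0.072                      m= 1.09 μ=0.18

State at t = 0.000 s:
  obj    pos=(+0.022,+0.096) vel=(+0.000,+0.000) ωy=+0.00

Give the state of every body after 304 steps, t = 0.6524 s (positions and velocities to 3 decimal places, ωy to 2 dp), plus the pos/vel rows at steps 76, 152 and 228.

State at t = 0.6524 s:
  obj    pos=(+0.581,-0.074) vel=(+1.713,-0.521) ωy=+24.87

Key-timestep trajectory:
   step    t(s)  obj.x    obj.z    obj.vx   obj.vz 
     76  0.1631   +0.057  +0.085  +0.428  -0.130
    152  0.3262   +0.162  +0.053  +0.857  -0.260
    228  0.4893   +0.336  +0.000  +1.285  -0.390


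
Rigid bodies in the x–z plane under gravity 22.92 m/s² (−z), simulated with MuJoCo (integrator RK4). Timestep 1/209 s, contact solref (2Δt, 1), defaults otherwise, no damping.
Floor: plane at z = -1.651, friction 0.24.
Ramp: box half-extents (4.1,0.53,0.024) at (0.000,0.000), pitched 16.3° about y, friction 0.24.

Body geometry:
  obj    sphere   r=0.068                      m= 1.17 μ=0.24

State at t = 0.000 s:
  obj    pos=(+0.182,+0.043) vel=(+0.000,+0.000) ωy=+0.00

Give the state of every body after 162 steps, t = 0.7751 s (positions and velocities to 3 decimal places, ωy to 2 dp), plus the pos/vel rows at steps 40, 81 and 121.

State at t = 0.7751 s:
  obj    pos=(+1.507,-0.345) vel=(+3.418,-1.000) ωy=+52.37

Key-timestep trajectory:
   step    t(s)  obj.x    obj.z    obj.vx   obj.vz 
     40  0.1914   +0.263  +0.019  +0.844  -0.247
     81  0.3876   +0.513  -0.054  +1.709  -0.500
    121  0.5789   +0.921  -0.174  +2.553  -0.747


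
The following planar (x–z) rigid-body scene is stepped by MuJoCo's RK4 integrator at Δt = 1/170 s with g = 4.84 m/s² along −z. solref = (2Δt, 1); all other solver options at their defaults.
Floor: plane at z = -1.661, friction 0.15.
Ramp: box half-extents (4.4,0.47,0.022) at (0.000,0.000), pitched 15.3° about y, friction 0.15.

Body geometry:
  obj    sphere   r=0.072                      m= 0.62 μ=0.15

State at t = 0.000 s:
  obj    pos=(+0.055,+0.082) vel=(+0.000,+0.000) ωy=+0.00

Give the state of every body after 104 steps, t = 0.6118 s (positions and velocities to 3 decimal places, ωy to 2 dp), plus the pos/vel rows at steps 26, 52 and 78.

State at t = 0.6118 s:
  obj    pos=(+0.220,+0.037) vel=(+0.538,-0.147) ωy=+7.75

Key-timestep trajectory:
   step    t(s)  obj.x    obj.z    obj.vx   obj.vz 
     26  0.1529   +0.065  +0.080  +0.135  -0.037
     52  0.3059   +0.096  +0.071  +0.269  -0.074
     78  0.4588   +0.148  +0.057  +0.404  -0.110


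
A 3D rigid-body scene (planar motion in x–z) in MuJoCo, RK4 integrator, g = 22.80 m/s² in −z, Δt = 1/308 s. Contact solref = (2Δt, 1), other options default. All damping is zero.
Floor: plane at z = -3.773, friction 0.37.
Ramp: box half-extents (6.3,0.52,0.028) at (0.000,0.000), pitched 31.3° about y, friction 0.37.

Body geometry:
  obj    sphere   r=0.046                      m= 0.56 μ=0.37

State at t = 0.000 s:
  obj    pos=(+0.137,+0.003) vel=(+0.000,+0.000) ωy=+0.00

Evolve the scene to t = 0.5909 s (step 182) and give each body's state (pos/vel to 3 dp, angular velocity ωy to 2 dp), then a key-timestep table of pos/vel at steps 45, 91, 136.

State at t = 0.5909 s:
  obj    pos=(+1.399,-0.764) vel=(+4.272,-2.597) ωy=+108.67

Key-timestep trajectory:
   step    t(s)  obj.x    obj.z    obj.vx   obj.vz 
     45  0.1461   +0.214  -0.044  +1.056  -0.642
     91  0.2955   +0.453  -0.189  +2.136  -1.299
    136  0.4416   +0.842  -0.425  +3.192  -1.941


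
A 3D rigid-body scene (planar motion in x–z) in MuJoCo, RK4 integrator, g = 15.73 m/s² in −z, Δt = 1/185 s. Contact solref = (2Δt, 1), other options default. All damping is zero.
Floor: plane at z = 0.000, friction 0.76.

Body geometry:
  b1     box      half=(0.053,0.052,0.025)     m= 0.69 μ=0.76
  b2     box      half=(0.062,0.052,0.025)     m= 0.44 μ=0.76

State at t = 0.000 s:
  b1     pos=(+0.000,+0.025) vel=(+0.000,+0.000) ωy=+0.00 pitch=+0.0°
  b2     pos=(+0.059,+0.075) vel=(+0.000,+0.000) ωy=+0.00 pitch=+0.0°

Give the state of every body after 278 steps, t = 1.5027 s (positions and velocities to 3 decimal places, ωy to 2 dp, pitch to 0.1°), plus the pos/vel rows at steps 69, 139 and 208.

State at t = 1.5027 s:
  b1     pos=(-0.001,+0.025) vel=(+0.000,+0.000) ωy=+0.00 pitch=+0.0°
  b2     pos=(+0.075,+0.062) vel=(+0.000,+0.000) ωy=-0.02 pitch=+47.0°

Key-timestep trajectory:
   step    t(s)  b1.x    b1.z    b1.vx   b1.vz   b2.x    b2.z    b2.vx   b2.vz 
     69  0.3730   +0.000  +0.025  -0.002  +0.000   +0.075  +0.063  -0.217  -0.064
    139  0.7514   +0.000  +0.025  +0.000  +0.000   +0.075  +0.063  +0.000  +0.000
    208  1.1243   +0.000  +0.025  +0.000  +0.000   +0.075  +0.063  +0.000  +0.000


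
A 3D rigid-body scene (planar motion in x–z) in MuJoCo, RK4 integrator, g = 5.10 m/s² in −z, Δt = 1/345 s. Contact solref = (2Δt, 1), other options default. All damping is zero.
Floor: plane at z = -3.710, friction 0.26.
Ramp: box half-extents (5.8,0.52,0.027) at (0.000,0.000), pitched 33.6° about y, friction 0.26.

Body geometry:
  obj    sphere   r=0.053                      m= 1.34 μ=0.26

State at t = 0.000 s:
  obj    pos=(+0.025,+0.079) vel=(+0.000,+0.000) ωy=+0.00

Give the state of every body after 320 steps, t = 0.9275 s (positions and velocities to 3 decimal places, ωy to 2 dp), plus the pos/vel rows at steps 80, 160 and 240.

State at t = 0.9275 s:
  obj    pos=(+0.748,-0.401) vel=(+1.558,-1.035) ωy=+35.27

Key-timestep trajectory:
   step    t(s)  obj.x    obj.z    obj.vx   obj.vz 
     80  0.2319   +0.070  +0.049  +0.389  -0.259
    160  0.4638   +0.206  -0.041  +0.779  -0.517
    240  0.6957   +0.432  -0.191  +1.168  -0.776


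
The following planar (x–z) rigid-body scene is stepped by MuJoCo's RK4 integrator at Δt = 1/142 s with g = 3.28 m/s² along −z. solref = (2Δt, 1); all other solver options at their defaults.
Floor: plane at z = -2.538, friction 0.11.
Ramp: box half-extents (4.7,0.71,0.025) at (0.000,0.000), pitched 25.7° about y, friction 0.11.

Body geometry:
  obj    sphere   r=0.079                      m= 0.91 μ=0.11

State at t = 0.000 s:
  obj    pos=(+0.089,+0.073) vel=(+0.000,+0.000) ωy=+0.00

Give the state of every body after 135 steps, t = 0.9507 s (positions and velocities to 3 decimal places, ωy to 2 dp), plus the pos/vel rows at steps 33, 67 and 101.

State at t = 0.9507 s:
  obj    pos=(+0.536,-0.142) vel=(+0.940,-0.453) ωy=+9.78

Key-timestep trajectory:
   step    t(s)  obj.x    obj.z    obj.vx   obj.vz 
     33  0.2324   +0.116  +0.060  +0.228  -0.116
     67  0.4718   +0.199  +0.020  +0.470  -0.215
    101  0.7113   +0.339  -0.048  +0.705  -0.334


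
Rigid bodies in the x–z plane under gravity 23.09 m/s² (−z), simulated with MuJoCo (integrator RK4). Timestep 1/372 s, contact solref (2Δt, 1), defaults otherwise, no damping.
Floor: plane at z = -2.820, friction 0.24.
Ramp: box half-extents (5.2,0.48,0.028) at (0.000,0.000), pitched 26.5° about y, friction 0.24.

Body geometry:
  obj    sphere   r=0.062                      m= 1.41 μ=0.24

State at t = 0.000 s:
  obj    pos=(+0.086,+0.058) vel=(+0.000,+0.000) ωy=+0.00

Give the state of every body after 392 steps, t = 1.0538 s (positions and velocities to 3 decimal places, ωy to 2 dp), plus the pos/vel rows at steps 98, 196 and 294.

State at t = 1.0538 s:
  obj    pos=(+3.743,-1.765) vel=(+6.940,-3.460) ωy=+125.06

Key-timestep trajectory:
   step    t(s)  obj.x    obj.z    obj.vx   obj.vz 
     98  0.2634   +0.315  -0.056  +1.735  -0.865
    196  0.5269   +1.000  -0.398  +3.470  -1.730
    294  0.7903   +2.143  -0.968  +5.205  -2.595


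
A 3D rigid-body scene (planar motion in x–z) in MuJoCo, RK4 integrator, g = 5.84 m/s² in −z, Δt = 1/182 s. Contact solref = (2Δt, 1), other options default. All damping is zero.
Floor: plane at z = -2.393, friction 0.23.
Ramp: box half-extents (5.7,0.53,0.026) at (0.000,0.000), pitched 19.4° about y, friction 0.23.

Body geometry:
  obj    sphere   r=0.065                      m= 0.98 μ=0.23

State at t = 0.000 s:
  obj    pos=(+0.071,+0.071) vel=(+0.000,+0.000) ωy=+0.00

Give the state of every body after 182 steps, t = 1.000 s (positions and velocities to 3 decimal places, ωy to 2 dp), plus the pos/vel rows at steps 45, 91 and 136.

State at t = 1.000 s:
  obj    pos=(+0.725,-0.159) vel=(+1.307,-0.460) ωy=+21.31

Key-timestep trajectory:
   step    t(s)  obj.x    obj.z    obj.vx   obj.vz 
     45  0.2473   +0.111  +0.057  +0.323  -0.114
     91  0.5000   +0.235  +0.014  +0.654  -0.230
    136  0.7473   +0.436  -0.057  +0.977  -0.344


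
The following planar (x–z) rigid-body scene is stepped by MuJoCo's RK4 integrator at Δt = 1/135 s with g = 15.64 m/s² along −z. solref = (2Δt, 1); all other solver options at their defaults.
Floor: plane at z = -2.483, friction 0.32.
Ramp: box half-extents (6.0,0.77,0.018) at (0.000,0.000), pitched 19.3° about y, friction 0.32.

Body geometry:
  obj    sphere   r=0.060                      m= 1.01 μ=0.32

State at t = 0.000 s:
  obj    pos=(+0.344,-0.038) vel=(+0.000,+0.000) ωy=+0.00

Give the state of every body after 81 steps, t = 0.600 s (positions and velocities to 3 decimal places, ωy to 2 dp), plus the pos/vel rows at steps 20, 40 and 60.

State at t = 0.600 s:
  obj    pos=(+0.971,-0.258) vel=(+2.091,-0.732) ωy=+36.91

Key-timestep trajectory:
   step    t(s)  obj.x    obj.z    obj.vx   obj.vz 
     20  0.1481   +0.382  -0.051  +0.517  -0.181
     40  0.2963   +0.497  -0.091  +1.033  -0.362
     60  0.4444   +0.688  -0.158  +1.549  -0.542


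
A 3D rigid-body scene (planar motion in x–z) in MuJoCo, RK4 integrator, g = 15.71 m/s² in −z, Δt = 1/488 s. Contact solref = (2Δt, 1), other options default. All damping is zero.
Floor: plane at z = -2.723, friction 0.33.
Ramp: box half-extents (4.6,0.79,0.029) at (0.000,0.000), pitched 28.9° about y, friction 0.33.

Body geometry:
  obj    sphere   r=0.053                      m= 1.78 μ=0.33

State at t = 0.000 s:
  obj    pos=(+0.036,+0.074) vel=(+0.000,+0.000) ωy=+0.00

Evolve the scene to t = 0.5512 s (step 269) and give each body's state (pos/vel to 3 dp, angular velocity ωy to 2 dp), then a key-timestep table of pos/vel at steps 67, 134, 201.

State at t = 0.5512 s:
  obj    pos=(+0.757,-0.324) vel=(+2.617,-1.445) ωy=+56.40

Key-timestep trajectory:
   step    t(s)  obj.x    obj.z    obj.vx   obj.vz 
     67  0.1373   +0.081  +0.049  +0.652  -0.360
    134  0.2746   +0.215  -0.025  +1.304  -0.720
    201  0.4119   +0.439  -0.149  +1.956  -1.080


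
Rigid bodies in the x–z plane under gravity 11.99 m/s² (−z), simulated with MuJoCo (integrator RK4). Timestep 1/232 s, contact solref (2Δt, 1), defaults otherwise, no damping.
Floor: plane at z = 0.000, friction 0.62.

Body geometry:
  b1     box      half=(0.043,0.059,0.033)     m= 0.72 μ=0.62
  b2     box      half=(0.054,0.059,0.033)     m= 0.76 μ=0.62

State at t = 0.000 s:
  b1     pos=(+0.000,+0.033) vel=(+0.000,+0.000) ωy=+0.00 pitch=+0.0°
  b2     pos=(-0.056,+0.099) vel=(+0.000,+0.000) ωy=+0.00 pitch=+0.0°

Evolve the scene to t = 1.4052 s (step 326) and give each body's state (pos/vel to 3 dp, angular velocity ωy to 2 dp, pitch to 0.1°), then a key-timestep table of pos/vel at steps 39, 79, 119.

State at t = 1.4052 s:
  b1     pos=(+0.000,+0.033) vel=(+0.000,+0.000) ωy=+0.00 pitch=+0.0°
  b2     pos=(-0.109,+0.054) vel=(+0.000,+0.000) ωy=+0.00 pitch=-90.0°

Key-timestep trajectory:
   step    t(s)  b1.x    b1.z    b1.vx   b1.vz   b2.x    b2.z    b2.vx   b2.vz 
     39  0.1681   +0.000  +0.033  +0.000  +0.000   -0.082  +0.065  -0.240  -0.751
     79  0.3405   +0.000  +0.033  +0.000  +0.000   -0.125  +0.061  -0.001  +0.000
    119  0.5129   +0.000  +0.033  +0.000  +0.000   -0.105  +0.056  -0.039  -0.019


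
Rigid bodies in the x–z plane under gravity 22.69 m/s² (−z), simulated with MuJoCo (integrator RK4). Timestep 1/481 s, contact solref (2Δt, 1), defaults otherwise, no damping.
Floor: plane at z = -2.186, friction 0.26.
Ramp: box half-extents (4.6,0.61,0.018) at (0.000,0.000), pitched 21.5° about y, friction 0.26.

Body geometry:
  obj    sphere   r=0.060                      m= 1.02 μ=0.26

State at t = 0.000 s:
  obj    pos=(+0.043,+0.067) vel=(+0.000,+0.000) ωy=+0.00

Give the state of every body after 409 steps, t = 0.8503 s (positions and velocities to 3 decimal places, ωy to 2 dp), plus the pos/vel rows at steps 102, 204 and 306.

State at t = 0.8503 s:
  obj    pos=(+2.041,-0.720) vel=(+4.699,-1.851) ωy=+84.17

Key-timestep trajectory:
   step    t(s)  obj.x    obj.z    obj.vx   obj.vz 
    102  0.2121   +0.167  +0.018  +1.172  -0.462
    204  0.4241   +0.540  -0.129  +2.344  -0.923
    306  0.6362   +1.161  -0.374  +3.516  -1.385


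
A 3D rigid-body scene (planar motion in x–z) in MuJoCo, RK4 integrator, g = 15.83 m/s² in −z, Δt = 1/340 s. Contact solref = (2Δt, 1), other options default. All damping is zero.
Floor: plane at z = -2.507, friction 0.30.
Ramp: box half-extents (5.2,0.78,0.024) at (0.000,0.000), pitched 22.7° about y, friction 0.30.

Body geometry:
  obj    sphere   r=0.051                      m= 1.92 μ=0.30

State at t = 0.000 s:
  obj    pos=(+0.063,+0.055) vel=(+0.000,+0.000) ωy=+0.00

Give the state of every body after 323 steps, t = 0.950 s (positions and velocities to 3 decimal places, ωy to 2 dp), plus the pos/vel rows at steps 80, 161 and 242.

State at t = 0.950 s:
  obj    pos=(+1.880,-0.705) vel=(+3.824,-1.600) ωy=+81.27

Key-timestep trajectory:
   step    t(s)  obj.x    obj.z    obj.vx   obj.vz 
     80  0.2353   +0.174  +0.008  +0.947  -0.396
    161  0.4735   +0.514  -0.134  +1.906  -0.797
    242  0.7118   +1.083  -0.372  +2.865  -1.199


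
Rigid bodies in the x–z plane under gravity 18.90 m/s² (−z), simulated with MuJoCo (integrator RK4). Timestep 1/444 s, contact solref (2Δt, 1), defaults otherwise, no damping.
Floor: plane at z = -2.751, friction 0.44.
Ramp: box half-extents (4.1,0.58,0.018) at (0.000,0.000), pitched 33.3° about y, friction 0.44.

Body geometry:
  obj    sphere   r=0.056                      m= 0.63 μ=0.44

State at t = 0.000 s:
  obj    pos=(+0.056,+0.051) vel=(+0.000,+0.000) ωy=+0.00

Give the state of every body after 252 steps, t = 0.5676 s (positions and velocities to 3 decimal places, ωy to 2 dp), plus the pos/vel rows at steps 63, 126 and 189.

State at t = 0.5676 s:
  obj    pos=(+1.054,-0.604) vel=(+3.516,-2.310) ωy=+75.11

Key-timestep trajectory:
   step    t(s)  obj.x    obj.z    obj.vx   obj.vz 
     63  0.1419   +0.119  +0.011  +0.879  -0.577
    126  0.2838   +0.306  -0.112  +1.758  -1.155
    189  0.4257   +0.618  -0.317  +2.637  -1.732


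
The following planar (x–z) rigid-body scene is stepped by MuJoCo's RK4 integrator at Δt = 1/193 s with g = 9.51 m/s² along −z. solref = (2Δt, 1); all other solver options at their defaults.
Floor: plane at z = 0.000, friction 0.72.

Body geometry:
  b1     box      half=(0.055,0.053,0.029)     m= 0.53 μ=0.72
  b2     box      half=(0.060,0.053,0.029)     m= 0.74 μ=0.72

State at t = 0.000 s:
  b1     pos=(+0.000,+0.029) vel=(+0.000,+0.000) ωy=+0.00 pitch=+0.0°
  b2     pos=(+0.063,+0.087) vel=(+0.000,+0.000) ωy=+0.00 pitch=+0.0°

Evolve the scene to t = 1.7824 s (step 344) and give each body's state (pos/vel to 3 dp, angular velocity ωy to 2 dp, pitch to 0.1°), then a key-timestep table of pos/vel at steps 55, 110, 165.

State at t = 1.7824 s:
  b1     pos=(+0.000,+0.029) vel=(+0.000,+0.000) ωy=+0.00 pitch=+0.0°
  b2     pos=(+0.122,+0.060) vel=(+0.000,+0.000) ωy=+0.00 pitch=+90.0°

Key-timestep trajectory:
   step    t(s)  b1.x    b1.z    b1.vx   b1.vz   b2.x    b2.z    b2.vx   b2.vz 
     55  0.2850   +0.000  +0.029  +0.000  +0.000   +0.104  +0.066  +0.270  -0.051
    110  0.5699   +0.000  +0.029  +0.000  +0.000   +0.141  +0.066  -0.048  -0.007
    165  0.8549   +0.000  +0.029  +0.000  +0.000   +0.121  +0.060  +0.171  -0.081


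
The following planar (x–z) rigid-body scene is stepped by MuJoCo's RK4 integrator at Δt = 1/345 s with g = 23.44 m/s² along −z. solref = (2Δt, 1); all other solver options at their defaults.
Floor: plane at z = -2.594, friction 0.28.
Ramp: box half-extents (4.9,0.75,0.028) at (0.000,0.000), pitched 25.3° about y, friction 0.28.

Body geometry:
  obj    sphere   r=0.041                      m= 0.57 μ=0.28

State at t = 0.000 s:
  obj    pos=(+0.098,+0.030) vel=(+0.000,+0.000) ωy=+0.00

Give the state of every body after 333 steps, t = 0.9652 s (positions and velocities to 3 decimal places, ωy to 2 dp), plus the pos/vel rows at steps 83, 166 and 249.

State at t = 0.9652 s:
  obj    pos=(+3.111,-1.394) vel=(+6.244,-2.951) ωy=+168.43

Key-timestep trajectory:
   step    t(s)  obj.x    obj.z    obj.vx   obj.vz 
     83  0.2406   +0.285  -0.059  +1.556  -0.736
    166  0.4812   +0.847  -0.324  +3.113  -1.471
    249  0.7217   +1.783  -0.766  +4.669  -2.207


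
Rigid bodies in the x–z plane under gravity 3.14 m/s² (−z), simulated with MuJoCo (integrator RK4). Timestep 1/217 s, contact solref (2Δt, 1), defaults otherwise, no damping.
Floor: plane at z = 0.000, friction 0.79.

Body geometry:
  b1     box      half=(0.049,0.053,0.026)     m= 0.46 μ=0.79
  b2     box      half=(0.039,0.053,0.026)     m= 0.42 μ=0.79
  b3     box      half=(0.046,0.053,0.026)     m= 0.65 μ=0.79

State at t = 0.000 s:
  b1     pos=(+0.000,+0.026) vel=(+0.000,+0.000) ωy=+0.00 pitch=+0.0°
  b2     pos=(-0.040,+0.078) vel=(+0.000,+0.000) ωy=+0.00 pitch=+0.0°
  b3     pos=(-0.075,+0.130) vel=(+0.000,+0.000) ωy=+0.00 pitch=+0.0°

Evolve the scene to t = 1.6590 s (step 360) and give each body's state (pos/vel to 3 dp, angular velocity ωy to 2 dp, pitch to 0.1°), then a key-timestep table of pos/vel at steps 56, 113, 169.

State at t = 1.6590 s:
  b1     pos=(+0.000,+0.026) vel=(+0.000,+0.000) ωy=+0.00 pitch=+0.0°
  b2     pos=(-0.079,+0.039) vel=(+0.000,+0.000) ωy=+0.00 pitch=-90.0°
  b3     pos=(-0.235,+0.026) vel=(+0.000,+0.000) ωy=+0.00 pitch=+180.0°

Key-timestep trajectory:
   step    t(s)  b1.x    b1.z    b1.vx   b1.vz   b2.x    b2.z    b2.vx   b2.vz   b3.x    b3.z    b3.vx   b3.vz 
     56  0.2581   +0.000  +0.026  +0.000  +0.000   -0.048  +0.080  -0.074  +0.003   -0.097  +0.119  -0.182  -0.127
    113  0.5207   +0.000  +0.026  +0.000  +0.000   -0.081  +0.044  -0.149  -0.447   -0.159  +0.049  -0.292  -0.116
    169  0.7788   +0.000  +0.026  +0.000  +0.000   -0.079  +0.039  -0.001  +0.001   -0.199  +0.052  -0.148  -0.032


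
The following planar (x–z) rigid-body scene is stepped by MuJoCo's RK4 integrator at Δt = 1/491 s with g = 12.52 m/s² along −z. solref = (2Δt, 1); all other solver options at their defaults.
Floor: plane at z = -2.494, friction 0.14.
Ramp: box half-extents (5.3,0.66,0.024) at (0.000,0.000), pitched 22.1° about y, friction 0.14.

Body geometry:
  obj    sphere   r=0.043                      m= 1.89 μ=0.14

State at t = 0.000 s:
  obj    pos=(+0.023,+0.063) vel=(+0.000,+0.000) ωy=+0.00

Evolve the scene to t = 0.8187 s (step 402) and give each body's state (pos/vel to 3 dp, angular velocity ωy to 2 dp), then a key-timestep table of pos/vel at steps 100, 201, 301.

State at t = 0.8187 s:
  obj    pos=(+1.068,-0.361) vel=(+2.552,-1.036) ωy=+64.05

Key-timestep trajectory:
   step    t(s)  obj.x    obj.z    obj.vx   obj.vz 
    100  0.2037   +0.088  +0.037  +0.635  -0.258
    201  0.4094   +0.284  -0.043  +1.276  -0.518
    301  0.6130   +0.609  -0.175  +1.911  -0.776


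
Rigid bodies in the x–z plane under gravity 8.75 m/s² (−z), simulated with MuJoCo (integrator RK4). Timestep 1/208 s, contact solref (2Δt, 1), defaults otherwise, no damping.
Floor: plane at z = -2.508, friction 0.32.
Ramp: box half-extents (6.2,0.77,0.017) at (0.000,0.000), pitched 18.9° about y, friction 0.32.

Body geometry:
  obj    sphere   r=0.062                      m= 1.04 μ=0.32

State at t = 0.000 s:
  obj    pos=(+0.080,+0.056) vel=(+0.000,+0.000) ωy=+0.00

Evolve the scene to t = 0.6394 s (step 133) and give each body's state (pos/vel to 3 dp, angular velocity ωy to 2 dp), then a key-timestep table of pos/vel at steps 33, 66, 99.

State at t = 0.6394 s:
  obj    pos=(+0.472,-0.078) vel=(+1.225,-0.419) ωy=+20.87

Key-timestep trajectory:
   step    t(s)  obj.x    obj.z    obj.vx   obj.vz 
     33  0.1587   +0.104  +0.048  +0.304  -0.104
     66  0.3173   +0.176  +0.023  +0.608  -0.208
     99  0.4760   +0.297  -0.018  +0.912  -0.312


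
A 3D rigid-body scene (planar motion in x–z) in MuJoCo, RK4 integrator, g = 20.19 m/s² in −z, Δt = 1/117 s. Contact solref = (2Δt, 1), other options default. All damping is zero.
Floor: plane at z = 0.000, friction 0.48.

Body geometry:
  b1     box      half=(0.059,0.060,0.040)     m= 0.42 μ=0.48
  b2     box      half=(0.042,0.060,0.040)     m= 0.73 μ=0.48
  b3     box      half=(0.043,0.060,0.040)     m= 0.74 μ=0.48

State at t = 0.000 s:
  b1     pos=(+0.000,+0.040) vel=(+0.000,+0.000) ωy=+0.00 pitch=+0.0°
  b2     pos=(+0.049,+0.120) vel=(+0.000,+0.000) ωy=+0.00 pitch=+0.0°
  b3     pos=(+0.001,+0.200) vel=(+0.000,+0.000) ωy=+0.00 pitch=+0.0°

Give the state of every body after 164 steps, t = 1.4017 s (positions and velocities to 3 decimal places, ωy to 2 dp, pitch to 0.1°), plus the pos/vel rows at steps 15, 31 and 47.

State at t = 1.4017 s:
  b1     pos=(+0.000,+0.040) vel=(+0.000,+0.000) ωy=+0.00 pitch=+0.0°
  b2     pos=(+0.050,+0.120) vel=(+0.000,+0.000) ωy=+0.00 pitch=+0.1°
  b3     pos=(-0.116,+0.040) vel=(+0.000,+0.000) ωy=+0.00 pitch=+180.0°

Key-timestep trajectory:
   step    t(s)  b1.x    b1.z    b1.vx   b1.vz   b2.x    b2.z    b2.vx   b2.vz   b3.x    b3.z    b3.vx   b3.vz 
     15  0.1282   +0.000  +0.040  +0.002  +0.001   +0.049  +0.120  +0.006  +0.001   -0.018  +0.191  -0.363  -0.250
     31  0.2650   +0.000  +0.040  +0.002  +0.001   +0.049  +0.120  +0.003  +0.000   -0.070  +0.119  -0.374  +0.043
     47  0.4017   +0.000  +0.040  +0.000  +0.000   +0.050  +0.120  +0.000  +0.000   -0.120  +0.030  +0.098  +0.262


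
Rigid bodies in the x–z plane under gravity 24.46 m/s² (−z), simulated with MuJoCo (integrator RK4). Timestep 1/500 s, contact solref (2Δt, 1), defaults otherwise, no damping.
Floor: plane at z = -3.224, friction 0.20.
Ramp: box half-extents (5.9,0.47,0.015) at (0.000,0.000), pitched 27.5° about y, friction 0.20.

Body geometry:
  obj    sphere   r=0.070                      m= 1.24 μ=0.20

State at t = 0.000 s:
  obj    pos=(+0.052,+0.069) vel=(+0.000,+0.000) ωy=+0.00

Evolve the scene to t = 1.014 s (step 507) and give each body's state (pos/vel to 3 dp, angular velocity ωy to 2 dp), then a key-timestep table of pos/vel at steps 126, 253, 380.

State at t = 1.014 s:
  obj    pos=(+3.731,-1.846) vel=(+7.256,-3.777) ωy=+116.85

Key-timestep trajectory:
   step    t(s)  obj.x    obj.z    obj.vx   obj.vz 
    126  0.2520   +0.279  -0.050  +1.804  -0.939
    253  0.5060   +0.968  -0.408  +3.621  -1.885
    380  0.7600   +2.119  -1.007  +5.439  -2.831


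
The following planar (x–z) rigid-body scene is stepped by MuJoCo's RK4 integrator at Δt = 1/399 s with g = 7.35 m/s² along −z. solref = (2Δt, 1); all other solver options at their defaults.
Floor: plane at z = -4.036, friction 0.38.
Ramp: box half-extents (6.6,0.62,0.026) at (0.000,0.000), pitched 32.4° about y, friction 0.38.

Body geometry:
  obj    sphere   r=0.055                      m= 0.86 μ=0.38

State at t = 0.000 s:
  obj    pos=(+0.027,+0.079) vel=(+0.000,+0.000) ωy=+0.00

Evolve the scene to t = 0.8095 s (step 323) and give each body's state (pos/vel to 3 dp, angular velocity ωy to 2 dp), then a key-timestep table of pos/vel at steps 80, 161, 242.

State at t = 0.8095 s:
  obj    pos=(+0.805,-0.415) vel=(+1.923,-1.220) ωy=+41.40

Key-timestep trajectory:
   step    t(s)  obj.x    obj.z    obj.vx   obj.vz 
     80  0.2005   +0.075  +0.049  +0.476  -0.302
    161  0.4035   +0.220  -0.044  +0.958  -0.608
    242  0.6065   +0.464  -0.198  +1.441  -0.914


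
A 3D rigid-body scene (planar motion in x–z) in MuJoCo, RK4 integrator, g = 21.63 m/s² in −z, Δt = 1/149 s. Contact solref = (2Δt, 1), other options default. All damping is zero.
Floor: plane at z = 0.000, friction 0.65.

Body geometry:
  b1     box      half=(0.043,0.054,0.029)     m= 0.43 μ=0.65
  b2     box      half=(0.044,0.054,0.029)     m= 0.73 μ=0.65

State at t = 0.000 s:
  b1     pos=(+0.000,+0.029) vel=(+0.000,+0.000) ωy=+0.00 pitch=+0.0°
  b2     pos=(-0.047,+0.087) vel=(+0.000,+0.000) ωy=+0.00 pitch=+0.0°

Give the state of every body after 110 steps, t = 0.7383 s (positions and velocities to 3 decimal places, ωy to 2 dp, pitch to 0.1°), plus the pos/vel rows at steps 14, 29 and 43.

State at t = 0.7383 s:
  b1     pos=(+0.000,+0.029) vel=(+0.000,+0.000) ωy=+0.00 pitch=+0.0°
  b2     pos=(-0.087,+0.044) vel=(+0.000,+0.000) ωy=+0.00 pitch=-90.0°

Key-timestep trajectory:
   step    t(s)  b1.x    b1.z    b1.vx   b1.vz   b2.x    b2.z    b2.vx   b2.vz 
     14  0.0940   +0.000  +0.029  +0.001  +0.001   -0.055  +0.085  -0.196  -0.079
     29  0.1946   +0.000  +0.029  +0.000  +0.000   -0.089  +0.042  -0.294  +0.125
     43  0.2886   +0.000  +0.029  +0.000  +0.000   -0.087  +0.044  +0.237  -0.197


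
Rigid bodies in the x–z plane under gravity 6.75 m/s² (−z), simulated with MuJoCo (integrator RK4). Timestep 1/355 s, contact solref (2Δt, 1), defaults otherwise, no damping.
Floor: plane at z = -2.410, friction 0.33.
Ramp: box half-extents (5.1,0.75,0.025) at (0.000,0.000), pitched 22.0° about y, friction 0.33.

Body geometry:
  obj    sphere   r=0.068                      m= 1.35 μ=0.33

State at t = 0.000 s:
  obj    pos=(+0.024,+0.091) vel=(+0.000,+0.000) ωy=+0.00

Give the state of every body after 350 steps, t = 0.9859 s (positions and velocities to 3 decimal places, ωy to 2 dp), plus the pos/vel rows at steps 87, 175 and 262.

State at t = 0.9859 s:
  obj    pos=(+0.838,-0.238) vel=(+1.651,-0.667) ωy=+26.18

Key-timestep trajectory:
   step    t(s)  obj.x    obj.z    obj.vx   obj.vz 
     87  0.2451   +0.074  +0.070  +0.410  -0.166
    175  0.4930   +0.227  +0.008  +0.826  -0.334
    262  0.7380   +0.480  -0.094  +1.236  -0.499
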